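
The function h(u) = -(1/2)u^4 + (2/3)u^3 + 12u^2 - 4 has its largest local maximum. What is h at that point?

h'(u) = -2u^3 + 2u^2 + 24u. Setting h'(u) = 0 gives u ∈ {-3, 0, 4}.
h''(u) = -6u^2 + 4u + 24. h''(-3) = -42 < 0 ⇒ local maximum; h''(0) = 24 > 0 ⇒ local minimum; h''(4) = -56 < 0 ⇒ local maximum.
The largest local maximum is h(4) = 308/3.

308/3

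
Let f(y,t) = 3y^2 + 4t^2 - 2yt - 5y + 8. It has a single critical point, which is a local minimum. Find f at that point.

63/11

∂f/∂y = 6y - 2t - 5 = 0 and ∂f/∂t = -2y + 8t = 0, so (y, t) = (10/11, 5/22).
The Hessian has f_{yy} = 6, f_{tt} = 8, f_{yt} = -2, giving D = 44 > 0 with f_{yy} > 0, so the point is a local minimum.
f(10/11, 5/22) = 63/11.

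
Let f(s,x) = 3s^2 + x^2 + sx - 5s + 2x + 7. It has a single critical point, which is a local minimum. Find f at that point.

30/11

∂f/∂s = 6s + x - 5 = 0 and ∂f/∂x = s + 2x + 2 = 0, so (s, x) = (12/11, -17/11).
The Hessian has f_{ss} = 6, f_{xx} = 2, f_{sx} = 1, giving D = 11 > 0 with f_{ss} > 0, so the point is a local minimum.
f(12/11, -17/11) = 30/11.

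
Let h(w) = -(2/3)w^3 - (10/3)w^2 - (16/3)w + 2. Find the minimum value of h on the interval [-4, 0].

2

h'(w) = -2w^2 - (20/3)w - 16/3, which vanishes at w = -2 and w = -4/3.
Compare values at every candidate in [-4, 0]: h(-4) = 38/3; h(-2) = 14/3; h(-4/3) = 386/81; h(0) = 2.
The minimum over the interval is 2, attained at w = 0.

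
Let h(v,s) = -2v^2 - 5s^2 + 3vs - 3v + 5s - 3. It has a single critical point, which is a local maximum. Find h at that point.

∂h/∂v = -4v + 3s - 3 = 0 and ∂h/∂s = 3v - 10s + 5 = 0, so (v, s) = (-15/31, 11/31).
The Hessian has h_{vv} = -4, h_{ss} = -10, h_{vs} = 3, giving D = 31 > 0 with h_{vv} < 0, so the point is a local maximum.
h(-15/31, 11/31) = -43/31.

-43/31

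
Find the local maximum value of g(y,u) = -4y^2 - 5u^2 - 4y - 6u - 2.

∂g/∂y = -8y - 4 = 0 and ∂g/∂u = -10u - 6 = 0, so (y, u) = (-1/2, -3/5).
The Hessian has g_{yy} = -8, g_{uu} = -10, g_{yu} = 0, giving D = 80 > 0 with g_{yy} < 0, so the point is a local maximum.
g(-1/2, -3/5) = 4/5.

4/5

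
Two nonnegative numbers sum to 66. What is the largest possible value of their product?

With x + y = 66, the product is P(x) = x(66 − x).
P'(x) = 66 − 2x = 0 gives x = 33; P'' = −2 < 0, so this is the maximum.
P = 33·33 = 1089.

1089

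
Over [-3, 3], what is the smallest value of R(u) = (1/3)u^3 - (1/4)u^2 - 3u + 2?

-7/3

R'(u) = u^2 - (1/2)u - 3, which vanishes at u = -3/2 and u = 2.
Evaluating at the critical points and endpoints: R(-3) = -1/4; R(-3/2) = 77/16; R(2) = -7/3; R(3) = -1/4.
So the minimum is R(2) = -7/3.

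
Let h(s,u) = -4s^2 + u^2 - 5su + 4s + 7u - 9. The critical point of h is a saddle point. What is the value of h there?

-409/41

∂h/∂s = -8s - 5u + 4 = 0 and ∂h/∂u = -5s + 2u + 7 = 0, so (s, u) = (43/41, -36/41).
The Hessian has h_{ss} = -8, h_{uu} = 2, h_{su} = -5, giving D = -41 < 0, so the point is a saddle point.
h(43/41, -36/41) = -409/41.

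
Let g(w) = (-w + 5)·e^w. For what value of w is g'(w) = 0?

Differentiating with the product rule gives g'(w) = (-w + 4)·e^w. Since e^w > 0, the only critical point is w = 4.
g''(4) has the same sign as -1 < 0, so this is a local maximum.
g(4) = (1)·e^(4) ≈ 54.5982.

4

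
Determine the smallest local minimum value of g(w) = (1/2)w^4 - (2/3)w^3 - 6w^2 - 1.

g'(w) = 2w^3 - 2w^2 - 12w = 0 at w = -2, 0, 3.
Second-derivative test with g''(w) = 6w^2 - 4w - 12: g''(-2) = 20 > 0 ⇒ local minimum; g''(0) = -12 < 0 ⇒ local maximum; g''(3) = 30 > 0 ⇒ local minimum.
Thus g has its smallest local minimum at w = 3, with value -65/2.

-65/2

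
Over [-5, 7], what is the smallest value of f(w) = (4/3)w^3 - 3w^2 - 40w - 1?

f'(w) = 4w^2 - 6w - 40, which vanishes at w = -5/2 and w = 4.
Candidates: f(-5) = -128/3,  f(-5/2) = 713/12,  f(4) = -371/3,  f(7) = 88/3.
So the minimum is f(4) = -371/3.

-371/3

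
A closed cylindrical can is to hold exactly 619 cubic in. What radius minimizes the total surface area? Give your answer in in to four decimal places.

4.6185

With radius r and height h, πr²h = 619 so h = 619/(πr²), and S(r) = 2πr² + 2πrh = 2πr² + 2·619/r.
S'(r) = 4πr − 2·619/r² = 0 ⇒ r³ = 619/(2π), so r ≈ 4.6185 and h = 2r ≈ 9.2371.
S''(r) = 4π + 4·619/r³ > 0, so this is the minimum; S ≈ 402.0761.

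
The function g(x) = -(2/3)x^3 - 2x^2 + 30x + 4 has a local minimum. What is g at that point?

g'(x) = -2x^2 - 4x + 30 = 0 at x = -5, 3.
Since g''(x) = -4x - 4, we get g''(-5) = 16 > 0 ⇒ local minimum; g''(3) = -16 < 0 ⇒ local maximum.
Thus g has its local minimum at x = -5, with value -338/3.

-338/3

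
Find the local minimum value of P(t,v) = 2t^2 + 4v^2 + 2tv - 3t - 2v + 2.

6/7

∂P/∂t = 4t + 2v - 3 = 0 and ∂P/∂v = 2t + 8v - 2 = 0, so (t, v) = (5/7, 1/14).
The Hessian has P_{tt} = 4, P_{vv} = 8, P_{tv} = 2, giving D = 28 > 0 with P_{tt} > 0, so the point is a local minimum.
P(5/7, 1/14) = 6/7.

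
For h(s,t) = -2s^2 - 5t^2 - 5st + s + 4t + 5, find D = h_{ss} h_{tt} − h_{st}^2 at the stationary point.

15

∂h/∂s = -4s - 5t + 1 = 0 and ∂h/∂t = -5s - 10t + 4 = 0, so (s, t) = (-2/3, 11/15).
The Hessian has h_{ss} = -4, h_{tt} = -10, h_{st} = -5, giving D = 15 > 0 with h_{ss} < 0, so the point is a local maximum.
D = (-4)·(-10) − (-5)^2 = 15.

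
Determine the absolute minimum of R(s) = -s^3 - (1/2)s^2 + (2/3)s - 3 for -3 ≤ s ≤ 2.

-35/3

Differentiating, R'(s) = -3s^2 - s + 2/3; which vanishes at s = -2/3 and s = 1/3.
Evaluating at the critical points and endpoints: R(-3) = 35/2, R(-2/3) = -91/27, R(1/3) = -155/54, R(2) = -35/3.
The minimum over the interval is -35/3, attained at s = 2.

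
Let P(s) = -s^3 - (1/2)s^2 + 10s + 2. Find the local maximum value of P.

683/54

P'(s) = -3s^2 - s + 10 = 0 at s = -2, 5/3.
Second-derivative test with P''(s) = -6s - 1: P''(-2) = 11 > 0 ⇒ local minimum; P''(5/3) = -11 < 0 ⇒ local maximum.
So the local maximum value is P(5/3) = 683/54.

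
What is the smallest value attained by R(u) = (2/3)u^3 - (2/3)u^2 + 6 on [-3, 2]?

Differentiating, R'(u) = 2u^2 - (4/3)u; which vanishes at u = 0 and u = 2/3.
Compare values at every candidate in [-3, 2]: R(-3) = -18,  R(0) = 6,  R(2/3) = 478/81,  R(2) = 26/3.
The minimum over the interval is -18, attained at u = -3.

-18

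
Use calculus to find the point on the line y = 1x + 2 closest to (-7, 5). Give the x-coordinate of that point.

-2

Minimize D(x)^2 = (x + 7)^2 + (x - 3)^2.
d/dx[D^2] = 2(x + 7) + 2·1·(x - 3) = 0 ⇒ x = -2.
Then y = 0 and the distance is √(50) ≈ 7.0711.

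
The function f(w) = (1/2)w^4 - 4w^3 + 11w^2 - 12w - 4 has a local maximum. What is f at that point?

-8

f'(w) = 2w^3 - 12w^2 + 22w - 12 = 0 at w = 1, 2, 3.
Since f''(w) = 6w^2 - 24w + 22, we get f''(1) = 4 > 0 ⇒ local minimum; f''(2) = -2 < 0 ⇒ local maximum; f''(3) = 4 > 0 ⇒ local minimum.
The local maximum is f(2) = -8.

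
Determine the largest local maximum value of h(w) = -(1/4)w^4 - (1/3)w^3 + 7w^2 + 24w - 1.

Critical points: h'(w) = -w^3 - w^2 + 14w + 24 vanishes at w = -3, -2, 4.
h''(w) = -3w^2 - 2w + 14. h''(-3) = -7 < 0 ⇒ local maximum; h''(-2) = 6 > 0 ⇒ local minimum; h''(4) = -42 < 0 ⇒ local maximum.
Thus h has its largest local maximum at w = 4, with value 365/3.

365/3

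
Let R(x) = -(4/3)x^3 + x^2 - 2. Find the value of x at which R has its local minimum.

0

Critical points: R'(x) = -4x^2 + 2x vanishes at x = 0, 1/2.
Since R''(x) = -8x + 2, we get R''(0) = 2 > 0 ⇒ local minimum; R''(1/2) = -2 < 0 ⇒ local maximum.
Thus R has its local minimum at x = 0, with value -2.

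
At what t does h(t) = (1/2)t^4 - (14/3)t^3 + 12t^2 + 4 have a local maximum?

h'(t) = 2t^3 - 14t^2 + 24t. Setting h'(t) = 0 gives t ∈ {0, 3, 4}.
h''(t) = 6t^2 - 28t + 24. h''(0) = 24 > 0 ⇒ local minimum; h''(3) = -6 < 0 ⇒ local maximum; h''(4) = 8 > 0 ⇒ local minimum.
Thus h has its local maximum at t = 3, with value 53/2.

3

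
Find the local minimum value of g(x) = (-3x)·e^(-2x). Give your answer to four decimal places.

g'(x) = (-3)·e^(-2x) + (-3x)·(-2)·e^(-2x) = (6x - 3)·e^(-2x). Since e^(-2x) > 0, the only critical point is x = 1/2.
g''(1/2) has the same sign as 6 > 0, so this is a local minimum.
g(1/2) = (-3/2)·e^(-1) ≈ -0.5518.

-0.5518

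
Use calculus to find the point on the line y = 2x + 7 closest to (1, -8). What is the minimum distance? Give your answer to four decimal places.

Minimize D(x)^2 = (x - 1)^2 + (2x + 15)^2.
d/dx[D^2] = 2(x - 1) + 2·2·(2x + 15) = 0 ⇒ x = -29/5.
Then y = -23/5 and the distance is √(289/5) ≈ 7.6026.

7.6026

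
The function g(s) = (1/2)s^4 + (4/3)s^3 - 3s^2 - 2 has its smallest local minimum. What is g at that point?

g'(s) = 2s^3 + 4s^2 - 6s. Setting g'(s) = 0 gives s ∈ {-3, 0, 1}.
Second-derivative test with g''(s) = 6s^2 + 8s - 6: g''(-3) = 24 > 0 ⇒ local minimum; g''(0) = -6 < 0 ⇒ local maximum; g''(1) = 8 > 0 ⇒ local minimum.
The smallest local minimum is g(-3) = -49/2.

-49/2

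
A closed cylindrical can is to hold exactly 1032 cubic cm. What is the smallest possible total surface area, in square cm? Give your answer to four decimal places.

With radius r and height h, πr²h = 1032 so h = 1032/(πr²), and S(r) = 2πr² + 2πrh = 2πr² + 2·1032/r.
S'(r) = 4πr − 2·1032/r² = 0 ⇒ r³ = 1032/(2π), so r ≈ 5.4765 and h = 2r ≈ 10.9529.
S''(r) = 4π + 4·1032/r³ > 0, so this is the minimum; S ≈ 565.3287.

565.3287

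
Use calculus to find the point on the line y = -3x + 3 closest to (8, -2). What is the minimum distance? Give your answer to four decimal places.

6.0083

Minimize D(x)^2 = (x - 8)^2 + (-3x + 5)^2.
d/dx[D^2] = 2(x - 8) + 2·(-3)·(-3x + 5) = 0 ⇒ x = 23/10.
Then y = -39/10 and the distance is √(361/10) ≈ 6.0083.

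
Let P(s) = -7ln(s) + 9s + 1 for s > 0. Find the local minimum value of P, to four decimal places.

P'(s) = -7/s + 9 = 0 gives s = 7/9.
P''(s) = 7/s², which is positive for s > 0, so this is a local minimum.
P(7/9) = -7·ln(7/9) + 7 + 1 ≈ 9.7592.

9.7592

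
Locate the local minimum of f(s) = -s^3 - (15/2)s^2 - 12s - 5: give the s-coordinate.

f'(s) = -3s^2 - 15s - 12 = 0 at s = -4, -1.
Since f''(s) = -6s - 15, we get f''(-4) = 9 > 0 ⇒ local minimum; f''(-1) = -9 < 0 ⇒ local maximum.
Thus f has its local minimum at s = -4, with value -13.

-4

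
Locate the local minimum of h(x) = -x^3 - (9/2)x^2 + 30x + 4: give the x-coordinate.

h'(x) = -3x^2 - 9x + 30. Setting h'(x) = 0 gives x ∈ {-5, 2}.
Second-derivative test with h''(x) = -6x - 9: h''(-5) = 21 > 0 ⇒ local minimum; h''(2) = -21 < 0 ⇒ local maximum.
So the local minimum value is h(-5) = -267/2.

-5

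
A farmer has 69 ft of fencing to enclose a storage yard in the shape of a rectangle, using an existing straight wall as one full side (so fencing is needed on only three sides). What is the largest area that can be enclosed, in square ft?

4761/8

Let the sides perpendicular to the wall have length x and the parallel side y, so 2x + y = 69 and the area is A = xy = x(69 − 2x).
A'(x) = 69 − 4x = 0 gives x = 69/4, and A''(x) = −4 < 0 confirms a maximum.
Then y = 69 − 2·69/4 = 69/2 and A = 4761/8.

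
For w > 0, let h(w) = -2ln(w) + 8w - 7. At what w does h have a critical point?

1/4

h'(w) = -2/w + 8 = 0 gives w = 1/4.
h''(w) = 2/w², which is positive for w > 0, so this is a local minimum.
h(1/4) = -2·ln(1/4) + 2 - 7 ≈ -2.2274.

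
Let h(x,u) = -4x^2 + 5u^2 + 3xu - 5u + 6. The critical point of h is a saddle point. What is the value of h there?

434/89

∂h/∂x = -8x + 3u = 0 and ∂h/∂u = 3x + 10u - 5 = 0, so (x, u) = (15/89, 40/89).
The Hessian has h_{xx} = -8, h_{uu} = 10, h_{xu} = 3, giving D = -89 < 0, so the point is a saddle point.
h(15/89, 40/89) = 434/89.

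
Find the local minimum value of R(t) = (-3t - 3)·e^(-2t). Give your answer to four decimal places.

-4.0774

R'(t) = (-3)·e^(-2t) + (-3t - 3)·(-2)·e^(-2t) = (6t + 3)·e^(-2t). Since e^(-2t) > 0, the only critical point is t = -1/2.
R''(-1/2) has the same sign as 6 > 0, so this is a local minimum.
R(-1/2) = (-3/2)·e^(1) ≈ -4.0774.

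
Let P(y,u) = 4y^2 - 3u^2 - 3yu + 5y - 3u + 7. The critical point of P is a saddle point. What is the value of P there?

∂P/∂y = 8y - 3u + 5 = 0 and ∂P/∂u = -3y - 6u - 3 = 0, so (y, u) = (-13/19, -3/19).
The Hessian has P_{yy} = 8, P_{uu} = -6, P_{yu} = -3, giving D = -57 < 0, so the point is a saddle point.
P(-13/19, -3/19) = 105/19.

105/19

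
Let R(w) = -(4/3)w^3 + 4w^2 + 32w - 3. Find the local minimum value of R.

-121/3

Critical points: R'(w) = -4w^2 + 8w + 32 vanishes at w = -2, 4.
R''(w) = -8w + 8. R''(-2) = 24 > 0 ⇒ local minimum; R''(4) = -24 < 0 ⇒ local maximum.
Thus R has its local minimum at w = -2, with value -121/3.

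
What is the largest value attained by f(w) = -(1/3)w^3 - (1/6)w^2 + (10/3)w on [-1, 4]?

575/162

f'(w) = -w^2 - (1/3)w + 10/3, whose only zero in [-1, 4] is w = 5/3.
Candidates: f(-1) = -19/6, f(5/3) = 575/162, f(4) = -32/3.
So the maximum is f(5/3) = 575/162.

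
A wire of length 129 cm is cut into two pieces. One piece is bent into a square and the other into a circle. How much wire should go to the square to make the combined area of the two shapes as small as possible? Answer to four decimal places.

Let x be the length used for the square. Square side x/4; circle radius (129−x)/(2π).
A(x) = (x/4)² + π·((129−x)/(2π))² = x²/16 + (129−x)²/(4π) for 0 ≤ x ≤ 129. A'(x) = x/8 − (129−x)/(2π) = 0 gives x = 4·129/(π+4) ≈ 72.2528.
A'' = 1/8 + 1/(2π) > 0, so this gives the minimum combined area; x ≈ 72.2528 cm to the square.

72.2528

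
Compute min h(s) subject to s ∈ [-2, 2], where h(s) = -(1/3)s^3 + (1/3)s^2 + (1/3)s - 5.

-17/3

h'(s) = -s^2 + (2/3)s + 1/3, which vanishes at s = -1/3 and s = 1.
Evaluating at the critical points and endpoints: h(-2) = -5/3,  h(-1/3) = -410/81,  h(1) = -14/3,  h(2) = -17/3.
Hence the absolute minimum is -17/3 at s = 2.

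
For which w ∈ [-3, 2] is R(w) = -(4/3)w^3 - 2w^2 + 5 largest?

-3

R'(w) = -4w^2 - 4w, which vanishes at w = -1 and w = 0.
Candidates: R(-3) = 23; R(-1) = 13/3; R(0) = 5; R(2) = -41/3.
The maximum over the interval is 23, attained at w = -3.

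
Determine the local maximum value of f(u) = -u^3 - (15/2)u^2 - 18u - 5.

f'(u) = -3u^2 - 15u - 18 = 0 at u = -3, -2.
Second-derivative test with f''(u) = -6u - 15: f''(-3) = 3 > 0 ⇒ local minimum; f''(-2) = -3 < 0 ⇒ local maximum.
The local maximum is f(-2) = 9.

9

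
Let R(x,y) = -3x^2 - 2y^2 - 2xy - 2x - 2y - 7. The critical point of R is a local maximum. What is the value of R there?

-32/5

∂R/∂x = -6x - 2y - 2 = 0 and ∂R/∂y = -2x - 4y - 2 = 0, so (x, y) = (-1/5, -2/5).
The Hessian has R_{xx} = -6, R_{yy} = -4, R_{xy} = -2, giving D = 20 > 0 with R_{xx} < 0, so the point is a local maximum.
R(-1/5, -2/5) = -32/5.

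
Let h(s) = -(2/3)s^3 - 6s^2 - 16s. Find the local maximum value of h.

Critical points: h'(s) = -2s^2 - 12s - 16 vanishes at s = -4, -2.
Since h''(s) = -4s - 12, we get h''(-4) = 4 > 0 ⇒ local minimum; h''(-2) = -4 < 0 ⇒ local maximum.
The local maximum is h(-2) = 40/3.

40/3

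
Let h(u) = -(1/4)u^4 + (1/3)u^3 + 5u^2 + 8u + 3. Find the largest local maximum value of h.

Critical points: h'(u) = -u^3 + u^2 + 10u + 8 vanishes at u = -2, -1, 4.
Since h''(u) = -3u^2 + 2u + 10, we get h''(-2) = -6 < 0 ⇒ local maximum; h''(-1) = 5 > 0 ⇒ local minimum; h''(4) = -30 < 0 ⇒ local maximum.
Thus h has its largest local maximum at u = 4, with value 217/3.

217/3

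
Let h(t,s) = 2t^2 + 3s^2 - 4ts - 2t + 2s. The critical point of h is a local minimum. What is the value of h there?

-1/2

∂h/∂t = 4t - 4s - 2 = 0 and ∂h/∂s = -4t + 6s + 2 = 0, so (t, s) = (1/2, 0).
The Hessian has h_{tt} = 4, h_{ss} = 6, h_{ts} = -4, giving D = 8 > 0 with h_{tt} > 0, so the point is a local minimum.
h(1/2, 0) = -1/2.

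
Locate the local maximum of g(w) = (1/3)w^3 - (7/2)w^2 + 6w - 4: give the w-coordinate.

1

Critical points: g'(w) = w^2 - 7w + 6 vanishes at w = 1, 6.
Since g''(w) = 2w - 7, we get g''(1) = -5 < 0 ⇒ local maximum; g''(6) = 5 > 0 ⇒ local minimum.
The local maximum is g(1) = -7/6.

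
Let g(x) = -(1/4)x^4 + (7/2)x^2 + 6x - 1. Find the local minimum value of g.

Critical points: g'(x) = -x^3 + 7x + 6 vanishes at x = -2, -1, 3.
g''(x) = -3x^2 + 7. g''(-2) = -5 < 0 ⇒ local maximum; g''(-1) = 4 > 0 ⇒ local minimum; g''(3) = -20 < 0 ⇒ local maximum.
Thus g has its local minimum at x = -1, with value -15/4.

-15/4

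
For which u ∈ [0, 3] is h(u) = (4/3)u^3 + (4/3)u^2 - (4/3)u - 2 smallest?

1/3

h'(u) = 4u^2 + (8/3)u - 4/3, whose only zero in [0, 3] is u = 1/3.
Compare values at every candidate in [0, 3]: h(0) = -2; h(1/3) = -182/81; h(3) = 42.
Hence the absolute minimum is -182/81 at u = 1/3.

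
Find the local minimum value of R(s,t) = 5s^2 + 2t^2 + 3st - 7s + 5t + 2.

-266/31

∂R/∂s = 10s + 3t - 7 = 0 and ∂R/∂t = 3s + 4t + 5 = 0, so (s, t) = (43/31, -71/31).
The Hessian has R_{ss} = 10, R_{tt} = 4, R_{st} = 3, giving D = 31 > 0 with R_{ss} > 0, so the point is a local minimum.
R(43/31, -71/31) = -266/31.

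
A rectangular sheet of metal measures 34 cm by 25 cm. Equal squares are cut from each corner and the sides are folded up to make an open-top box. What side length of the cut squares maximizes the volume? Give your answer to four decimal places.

With cut size x, the volume is V(x) = x(34 − 2x)(25 − 2x) for 0 < x < 12.5.
V'(x) = 12x^2 − 236x + 850. Setting V'(x) = 0 gives x ≈ 4.7480 (the root in (0, 12.5)).
V''(x) = 24x − 236 is negative there, so this is the maximum; V ≈ 1803.8128.

4.7480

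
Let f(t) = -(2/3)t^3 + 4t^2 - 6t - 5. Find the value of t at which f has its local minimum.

1

Critical points: f'(t) = -2t^2 + 8t - 6 vanishes at t = 1, 3.
Since f''(t) = -4t + 8, we get f''(1) = 4 > 0 ⇒ local minimum; f''(3) = -4 < 0 ⇒ local maximum.
So the local minimum value is f(1) = -23/3.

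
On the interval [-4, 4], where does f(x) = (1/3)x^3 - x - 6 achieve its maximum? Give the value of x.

4

Differentiating, f'(x) = x^2 - 1; which vanishes at x = -1 and x = 1.
Candidates: f(-4) = -70/3,  f(-1) = -16/3,  f(1) = -20/3,  f(4) = 34/3.
Hence the absolute maximum is 34/3 at x = 4.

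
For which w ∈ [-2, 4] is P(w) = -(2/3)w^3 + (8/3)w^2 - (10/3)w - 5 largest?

P'(w) = -2w^2 + (16/3)w - 10/3, which vanishes at w = 1 and w = 5/3.
Candidates: P(-2) = 53/3; P(1) = -19/3; P(5/3) = -505/81; P(4) = -55/3.
The maximum over the interval is 53/3, attained at w = -2.

-2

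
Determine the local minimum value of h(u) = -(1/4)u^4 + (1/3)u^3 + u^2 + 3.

3

Critical points: h'(u) = -u^3 + u^2 + 2u vanishes at u = -1, 0, 2.
Since h''(u) = -3u^2 + 2u + 2, we get h''(-1) = -3 < 0 ⇒ local maximum; h''(0) = 2 > 0 ⇒ local minimum; h''(2) = -6 < 0 ⇒ local maximum.
Thus h has its local minimum at u = 0, with value 3.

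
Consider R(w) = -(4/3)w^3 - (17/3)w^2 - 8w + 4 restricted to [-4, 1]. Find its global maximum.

The derivative is -4w^2 - (34/3)w - 8, which vanishes at w = -3/2 and w = -4/3.
Evaluating at the critical points and endpoints: R(-4) = 92/3; R(-3/2) = 31/4; R(-4/3) = 628/81; R(1) = -11.
The maximum over the interval is 92/3, attained at w = -4.

92/3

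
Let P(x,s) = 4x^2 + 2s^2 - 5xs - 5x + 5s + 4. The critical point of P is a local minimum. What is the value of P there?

∂P/∂x = 8x - 5s - 5 = 0 and ∂P/∂s = -5x + 4s + 5 = 0, so (x, s) = (-5/7, -15/7).
The Hessian has P_{xx} = 8, P_{ss} = 4, P_{xs} = -5, giving D = 7 > 0 with P_{xx} > 0, so the point is a local minimum.
P(-5/7, -15/7) = 3/7.

3/7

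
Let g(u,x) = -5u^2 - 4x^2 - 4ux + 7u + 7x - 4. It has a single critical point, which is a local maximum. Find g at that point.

∂g/∂u = -10u - 4x + 7 = 0 and ∂g/∂x = -4u - 8x + 7 = 0, so (u, x) = (7/16, 21/32).
The Hessian has g_{uu} = -10, g_{xx} = -8, g_{ux} = -4, giving D = 64 > 0 with g_{uu} < 0, so the point is a local maximum.
g(7/16, 21/32) = -11/64.

-11/64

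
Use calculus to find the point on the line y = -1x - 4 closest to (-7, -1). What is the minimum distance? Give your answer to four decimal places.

Minimize D(x)^2 = (x + 7)^2 + (-x - 3)^2.
d/dx[D^2] = 2(x + 7) + 2·(-1)·(-x - 3) = 0 ⇒ x = -5.
Then y = 1 and the distance is √(8) ≈ 2.8284.

2.8284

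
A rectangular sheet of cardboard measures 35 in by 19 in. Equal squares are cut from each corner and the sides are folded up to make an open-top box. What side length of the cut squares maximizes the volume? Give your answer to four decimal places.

3.9420

With cut size x, the volume is V(x) = x(35 − 2x)(19 − 2x) for 0 < x < 9.5.
V'(x) = 12x^2 − 216x + 665. Setting V'(x) = 0 gives x ≈ 3.9420 (the root in (0, 9.5)).
V''(x) = 24x − 216 is negative there, so this is the maximum; V ≈ 1188.2034.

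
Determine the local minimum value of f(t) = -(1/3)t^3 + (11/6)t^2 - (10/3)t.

Critical points: f'(t) = -t^2 + (11/3)t - 10/3 vanishes at t = 5/3, 2.
Since f''(t) = -2t + 11/3, we get f''(5/3) = 1/3 > 0 ⇒ local minimum; f''(2) = -1/3 < 0 ⇒ local maximum.
The local minimum is f(5/3) = -325/162.

-325/162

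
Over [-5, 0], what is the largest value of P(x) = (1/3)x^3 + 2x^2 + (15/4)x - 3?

Differentiating, P'(x) = x^2 + 4x + 15/4; which vanishes at x = -5/2 and x = -3/2.
Compare values at every candidate in [-5, 0]: P(-5) = -161/12, P(-5/2) = -61/12, P(-3/2) = -21/4, P(0) = -3.
The maximum over the interval is -3, attained at x = 0.

-3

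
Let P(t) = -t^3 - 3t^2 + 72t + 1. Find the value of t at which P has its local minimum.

Critical points: P'(t) = -3t^2 - 6t + 72 vanishes at t = -6, 4.
P''(t) = -6t - 6. P''(-6) = 30 > 0 ⇒ local minimum; P''(4) = -30 < 0 ⇒ local maximum.
So the local minimum value is P(-6) = -323.

-6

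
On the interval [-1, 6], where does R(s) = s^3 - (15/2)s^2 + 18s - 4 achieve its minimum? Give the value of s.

-1

Differentiating, R'(s) = 3s^2 - 15s + 18; which vanishes at s = 2 and s = 3.
Evaluating at the critical points and endpoints: R(-1) = -61/2, R(2) = 10, R(3) = 19/2, R(6) = 50.
Hence the absolute minimum is -61/2 at s = -1.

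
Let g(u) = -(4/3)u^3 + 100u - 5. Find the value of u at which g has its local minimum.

-5

Critical points: g'(u) = -4u^2 + 100 vanishes at u = -5, 5.
g''(u) = -8u. g''(-5) = 40 > 0 ⇒ local minimum; g''(5) = -40 < 0 ⇒ local maximum.
Thus g has its local minimum at u = -5, with value -1015/3.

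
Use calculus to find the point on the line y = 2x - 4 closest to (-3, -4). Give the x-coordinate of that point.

Minimize D(x)^2 = (x + 3)^2 + (2x)^2.
d/dx[D^2] = 2(x + 3) + 2·2·(2x) = 0 ⇒ x = -3/5.
Then y = -26/5 and the distance is √(36/5) ≈ 2.6833.

-3/5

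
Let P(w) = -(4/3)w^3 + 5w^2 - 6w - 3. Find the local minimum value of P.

-16/3

P'(w) = -4w^2 + 10w - 6 = 0 at w = 1, 3/2.
Since P''(w) = -8w + 10, we get P''(1) = 2 > 0 ⇒ local minimum; P''(3/2) = -2 < 0 ⇒ local maximum.
Thus P has its local minimum at w = 1, with value -16/3.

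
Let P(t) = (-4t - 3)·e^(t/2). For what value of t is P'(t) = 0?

P'(t) = (-4)·e^(t/2) + (-4t - 3)·(1/2)·e^(t/2) = (-2t - 11/2)·e^(t/2). Since e^(t/2) > 0, the only critical point is t = -11/4.
P''(-11/4) has the same sign as -2 < 0, so this is a local maximum.
P(-11/4) = (8)·e^(-11/8) ≈ 2.0227.

-11/4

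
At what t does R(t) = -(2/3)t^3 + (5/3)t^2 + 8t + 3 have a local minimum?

-4/3

Critical points: R'(t) = -2t^2 + (10/3)t + 8 vanishes at t = -4/3, 3.
Second-derivative test with R''(t) = -4t + 10/3: R''(-4/3) = 26/3 > 0 ⇒ local minimum; R''(3) = -26/3 < 0 ⇒ local maximum.
So the local minimum value is R(-4/3) = -253/81.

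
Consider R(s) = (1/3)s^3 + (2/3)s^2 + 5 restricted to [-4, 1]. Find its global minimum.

R'(s) = s^2 + (4/3)s, which vanishes at s = -4/3 and s = 0.
Compare values at every candidate in [-4, 1]: R(-4) = -17/3,  R(-4/3) = 437/81,  R(0) = 5,  R(1) = 6.
So the minimum is R(-4) = -17/3.

-17/3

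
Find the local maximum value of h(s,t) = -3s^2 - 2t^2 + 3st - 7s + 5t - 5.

-7/15

∂h/∂s = -6s + 3t - 7 = 0 and ∂h/∂t = 3s - 4t + 5 = 0, so (s, t) = (-13/15, 3/5).
The Hessian has h_{ss} = -6, h_{tt} = -4, h_{st} = 3, giving D = 15 > 0 with h_{ss} < 0, so the point is a local maximum.
h(-13/15, 3/5) = -7/15.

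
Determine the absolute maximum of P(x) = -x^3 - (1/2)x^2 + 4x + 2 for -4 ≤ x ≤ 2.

42

The derivative is -3x^2 - x + 4, which vanishes at x = -4/3 and x = 1.
Candidates: P(-4) = 42,  P(-4/3) = -50/27,  P(1) = 9/2,  P(2) = 0.
Hence the absolute maximum is 42 at x = -4.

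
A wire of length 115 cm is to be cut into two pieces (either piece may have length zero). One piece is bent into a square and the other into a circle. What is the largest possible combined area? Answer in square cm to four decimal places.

Let x be the length used for the square. Square side x/4; circle radius (115−x)/(2π).
A(x) = (x/4)² + π·((115−x)/(2π))² = x²/16 + (115−x)²/(4π) for 0 ≤ x ≤ 115. A'(x) = x/8 − (115−x)/(2π) = 0 gives x = 4·115/(π+4) ≈ 64.4114.
A'' > 0, so the interior critical point is a minimum; the maximum is at an endpoint. A(0) = 1052.4121 and A(115) = 826.5625, so the largest area is 1052.4121.

1052.4121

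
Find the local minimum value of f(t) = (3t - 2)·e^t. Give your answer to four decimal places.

Differentiating with the product rule gives f'(t) = (3t + 1)·e^t. Since e^t > 0, the only critical point is t = -1/3.
f''(-1/3) has the same sign as 3 > 0, so this is a local minimum.
f(-1/3) = (-3)·e^(-1/3) ≈ -2.1496.

-2.1496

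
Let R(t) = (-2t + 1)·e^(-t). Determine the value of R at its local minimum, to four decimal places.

By the product rule, R'(t) = (2t - 3)·e^(-t). Since e^(-t) > 0, the only critical point is t = 3/2.
R''(3/2) has the same sign as 2 > 0, so this is a local minimum.
R(3/2) = (-2)·e^(-3/2) ≈ -0.4463.

-0.4463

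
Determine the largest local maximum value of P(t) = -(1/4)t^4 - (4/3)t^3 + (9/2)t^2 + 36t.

P'(t) = -t^3 - 4t^2 + 9t + 36. Setting P'(t) = 0 gives t ∈ {-4, -3, 3}.
P''(t) = -3t^2 - 8t + 9. P''(-4) = -7 < 0 ⇒ local maximum; P''(-3) = 6 > 0 ⇒ local minimum; P''(3) = -42 < 0 ⇒ local maximum.
The largest local maximum is P(3) = 369/4.

369/4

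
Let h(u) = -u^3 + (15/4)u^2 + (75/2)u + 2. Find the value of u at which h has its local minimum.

-5/2

Critical points: h'(u) = -3u^2 + (15/2)u + 75/2 vanishes at u = -5/2, 5.
h''(u) = -6u + 15/2. h''(-5/2) = 45/2 > 0 ⇒ local minimum; h''(5) = -45/2 < 0 ⇒ local maximum.
So the local minimum value is h(-5/2) = -843/16.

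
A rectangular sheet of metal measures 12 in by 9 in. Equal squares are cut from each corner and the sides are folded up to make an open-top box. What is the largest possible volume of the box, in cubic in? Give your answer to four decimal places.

With cut size x, the volume is V(x) = x(12 − 2x)(9 − 2x) for 0 < x < 4.5.
V'(x) = 12x^2 − 84x + 108. Setting V'(x) = 0 gives x ≈ 1.6972 (the root in (0, 4.5)).
V''(x) = 24x − 84 is negative there, so this is the maximum; V ≈ 81.8722.

81.8722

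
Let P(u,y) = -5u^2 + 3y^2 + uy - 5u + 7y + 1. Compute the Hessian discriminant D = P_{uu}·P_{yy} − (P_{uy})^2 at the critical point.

-61

∂P/∂u = -10u + y - 5 = 0 and ∂P/∂y = u + 6y + 7 = 0, so (u, y) = (-37/61, -65/61).
The Hessian has P_{uu} = -10, P_{yy} = 6, P_{uy} = 1, giving D = -61 < 0, so the point is a saddle point.
D = (-10)·(6) − (1)^2 = -61.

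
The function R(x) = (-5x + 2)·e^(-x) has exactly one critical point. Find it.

7/5

Differentiating with the product rule gives R'(x) = (5x - 7)·e^(-x). Since e^(-x) > 0, the only critical point is x = 7/5.
R''(7/5) has the same sign as 5 > 0, so this is a local minimum.
R(7/5) = (-5)·e^(-7/5) ≈ -1.2330.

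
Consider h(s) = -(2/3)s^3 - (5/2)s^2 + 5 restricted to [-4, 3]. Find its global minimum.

Differentiating, h'(s) = -2s^2 - 5s; which vanishes at s = -5/2 and s = 0.
Evaluating at the critical points and endpoints: h(-4) = 23/3; h(-5/2) = -5/24; h(0) = 5; h(3) = -71/2.
So the minimum is h(3) = -71/2.

-71/2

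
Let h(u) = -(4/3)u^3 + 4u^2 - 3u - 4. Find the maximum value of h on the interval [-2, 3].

86/3

The derivative is -4u^2 + 8u - 3, which vanishes at u = 1/2 and u = 3/2.
Candidates: h(-2) = 86/3,  h(1/2) = -14/3,  h(3/2) = -4,  h(3) = -13.
So the maximum is h(-2) = 86/3.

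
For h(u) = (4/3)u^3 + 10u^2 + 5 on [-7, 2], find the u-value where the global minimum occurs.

h'(u) = 4u^2 + 20u, which vanishes at u = -5 and u = 0.
Compare values at every candidate in [-7, 2]: h(-7) = 113/3, h(-5) = 265/3, h(0) = 5, h(2) = 167/3.
Hence the absolute minimum is 5 at u = 0.

0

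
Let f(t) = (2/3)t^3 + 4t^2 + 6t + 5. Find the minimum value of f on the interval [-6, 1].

f'(t) = 2t^2 + 8t + 6, which vanishes at t = -3 and t = -1.
Compare values at every candidate in [-6, 1]: f(-6) = -31,  f(-3) = 5,  f(-1) = 7/3,  f(1) = 47/3.
The minimum over the interval is -31, attained at t = -6.

-31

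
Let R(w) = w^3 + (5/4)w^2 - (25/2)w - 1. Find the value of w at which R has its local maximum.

R'(w) = 3w^2 + (5/2)w - 25/2. Setting R'(w) = 0 gives w ∈ {-5/2, 5/3}.
Second-derivative test with R''(w) = 6w + 5/2: R''(-5/2) = -25/2 < 0 ⇒ local maximum; R''(5/3) = 25/2 > 0 ⇒ local minimum.
So the local maximum value is R(-5/2) = 359/16.

-5/2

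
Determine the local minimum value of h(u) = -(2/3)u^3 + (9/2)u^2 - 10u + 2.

Critical points: h'(u) = -2u^2 + 9u - 10 vanishes at u = 2, 5/2.
Second-derivative test with h''(u) = -4u + 9: h''(2) = 1 > 0 ⇒ local minimum; h''(5/2) = -1 < 0 ⇒ local maximum.
The local minimum is h(2) = -16/3.

-16/3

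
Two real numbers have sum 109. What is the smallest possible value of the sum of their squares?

11881/2

With a + b = 109, a^2 + b^2 = a^2 + (109 − a)^2.
The derivative 2a − 2(109 − a) = 4a − 218 vanishes at a = 109/2; second derivative 4 > 0, a minimum.
The minimum is 2·(109/2)^2 = 11881/2.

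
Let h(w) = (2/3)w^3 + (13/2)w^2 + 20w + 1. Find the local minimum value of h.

-451/24

h'(w) = 2w^2 + 13w + 20. Setting h'(w) = 0 gives w ∈ {-4, -5/2}.
Second-derivative test with h''(w) = 4w + 13: h''(-4) = -3 < 0 ⇒ local maximum; h''(-5/2) = 3 > 0 ⇒ local minimum.
So the local minimum value is h(-5/2) = -451/24.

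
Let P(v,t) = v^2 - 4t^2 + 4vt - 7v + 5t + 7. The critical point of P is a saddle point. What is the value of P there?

193/32

∂P/∂v = 2v + 4t - 7 = 0 and ∂P/∂t = 4v - 8t + 5 = 0, so (v, t) = (9/8, 19/16).
The Hessian has P_{vv} = 2, P_{tt} = -8, P_{vt} = 4, giving D = -32 < 0, so the point is a saddle point.
P(9/8, 19/16) = 193/32.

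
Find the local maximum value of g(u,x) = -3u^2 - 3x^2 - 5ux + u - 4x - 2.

49/11

∂g/∂u = -6u - 5x + 1 = 0 and ∂g/∂x = -5u - 6x - 4 = 0, so (u, x) = (26/11, -29/11).
The Hessian has g_{uu} = -6, g_{xx} = -6, g_{ux} = -5, giving D = 11 > 0 with g_{uu} < 0, so the point is a local maximum.
g(26/11, -29/11) = 49/11.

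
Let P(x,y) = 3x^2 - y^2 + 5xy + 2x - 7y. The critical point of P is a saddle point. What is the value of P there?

∂P/∂x = 6x + 5y + 2 = 0 and ∂P/∂y = 5x - 2y - 7 = 0, so (x, y) = (31/37, -52/37).
The Hessian has P_{xx} = 6, P_{yy} = -2, P_{xy} = 5, giving D = -37 < 0, so the point is a saddle point.
P(31/37, -52/37) = 213/37.

213/37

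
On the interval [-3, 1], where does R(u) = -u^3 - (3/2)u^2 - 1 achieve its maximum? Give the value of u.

-3

Differentiating, R'(u) = -3u^2 - 3u; which vanishes at u = -1 and u = 0.
Candidates: R(-3) = 25/2, R(-1) = -3/2, R(0) = -1, R(1) = -7/2.
So the maximum is R(-3) = 25/2.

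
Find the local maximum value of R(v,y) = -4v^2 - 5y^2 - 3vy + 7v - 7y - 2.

446/71

∂R/∂v = -8v - 3y + 7 = 0 and ∂R/∂y = -3v - 10y - 7 = 0, so (v, y) = (91/71, -77/71).
The Hessian has R_{vv} = -8, R_{yy} = -10, R_{vy} = -3, giving D = 71 > 0 with R_{vv} < 0, so the point is a local maximum.
R(91/71, -77/71) = 446/71.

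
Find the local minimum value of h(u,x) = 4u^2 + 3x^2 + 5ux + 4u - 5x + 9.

∂h/∂u = 8u + 5x + 4 = 0 and ∂h/∂x = 5u + 6x - 5 = 0, so (u, x) = (-49/23, 60/23).
The Hessian has h_{uu} = 8, h_{xx} = 6, h_{ux} = 5, giving D = 23 > 0 with h_{uu} > 0, so the point is a local minimum.
h(-49/23, 60/23) = -41/23.

-41/23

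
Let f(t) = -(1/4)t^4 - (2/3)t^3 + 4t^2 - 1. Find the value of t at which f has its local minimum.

0

Critical points: f'(t) = -t^3 - 2t^2 + 8t vanishes at t = -4, 0, 2.
Since f''(t) = -3t^2 - 4t + 8, we get f''(-4) = -24 < 0 ⇒ local maximum; f''(0) = 8 > 0 ⇒ local minimum; f''(2) = -12 < 0 ⇒ local maximum.
The local minimum is f(0) = -1.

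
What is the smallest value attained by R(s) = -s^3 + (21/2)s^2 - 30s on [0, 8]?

-80

The derivative is -3s^2 + 21s - 30, which vanishes at s = 2 and s = 5.
Candidates: R(0) = 0; R(2) = -26; R(5) = -25/2; R(8) = -80.
The minimum over the interval is -80, attained at s = 8.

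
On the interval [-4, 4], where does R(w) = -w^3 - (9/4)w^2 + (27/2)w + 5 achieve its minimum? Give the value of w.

Differentiating, R'(w) = -3w^2 - (9/2)w + 27/2; which vanishes at w = -3 and w = 3/2.
Evaluating at the critical points and endpoints: R(-4) = -21, R(-3) = -115/4, R(3/2) = 269/16, R(4) = -41.
The minimum over the interval is -41, attained at w = 4.

4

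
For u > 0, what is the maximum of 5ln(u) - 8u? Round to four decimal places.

g'(u) = 5/u − 8 = 0 gives u = 5/8.
g''(u) = -5/u², which is negative for u > 0, so this is a local maximum.
g(5/8) = 5·ln(5/8) - 5 ≈ -7.3500.

-7.3500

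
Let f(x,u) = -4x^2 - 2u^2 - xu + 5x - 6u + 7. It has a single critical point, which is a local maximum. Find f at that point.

441/31

∂f/∂x = -8x - u + 5 = 0 and ∂f/∂u = -x - 4u - 6 = 0, so (x, u) = (26/31, -53/31).
The Hessian has f_{xx} = -8, f_{uu} = -4, f_{xu} = -1, giving D = 31 > 0 with f_{xx} < 0, so the point is a local maximum.
f(26/31, -53/31) = 441/31.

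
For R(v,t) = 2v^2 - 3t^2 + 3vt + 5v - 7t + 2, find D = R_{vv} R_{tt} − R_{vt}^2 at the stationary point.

∂R/∂v = 4v + 3t + 5 = 0 and ∂R/∂t = 3v - 6t - 7 = 0, so (v, t) = (-3/11, -43/33).
The Hessian has R_{vv} = 4, R_{tt} = -6, R_{vt} = 3, giving D = -33 < 0, so the point is a saddle point.
D = (4)·(-6) − (3)^2 = -33.

-33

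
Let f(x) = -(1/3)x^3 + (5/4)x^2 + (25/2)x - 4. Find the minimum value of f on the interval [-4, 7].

Differentiating, f'(x) = -x^2 + (5/2)x + 25/2; which vanishes at x = -5/2 and x = 5.
Compare values at every candidate in [-4, 7]: f(-4) = -38/3,  f(-5/2) = -1067/48,  f(5) = 577/12,  f(7) = 365/12.
Hence the absolute minimum is -1067/48 at x = -5/2.

-1067/48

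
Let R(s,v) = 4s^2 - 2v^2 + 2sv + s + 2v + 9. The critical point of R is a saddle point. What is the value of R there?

167/18

∂R/∂s = 8s + 2v + 1 = 0 and ∂R/∂v = 2s - 4v + 2 = 0, so (s, v) = (-2/9, 7/18).
The Hessian has R_{ss} = 8, R_{vv} = -4, R_{sv} = 2, giving D = -36 < 0, so the point is a saddle point.
R(-2/9, 7/18) = 167/18.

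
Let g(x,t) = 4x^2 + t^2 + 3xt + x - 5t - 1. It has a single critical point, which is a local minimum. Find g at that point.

∂g/∂x = 8x + 3t + 1 = 0 and ∂g/∂t = 3x + 2t - 5 = 0, so (x, t) = (-17/7, 43/7).
The Hessian has g_{xx} = 8, g_{tt} = 2, g_{xt} = 3, giving D = 7 > 0 with g_{xx} > 0, so the point is a local minimum.
g(-17/7, 43/7) = -123/7.

-123/7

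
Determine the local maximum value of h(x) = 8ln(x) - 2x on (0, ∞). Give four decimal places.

h'(x) = 8/x − 2 = 0 gives x = 4.
h''(x) = -8/x², which is negative for x > 0, so this is a local maximum.
h(4) = 8·ln(4) - 8 ≈ 3.0904.

3.0904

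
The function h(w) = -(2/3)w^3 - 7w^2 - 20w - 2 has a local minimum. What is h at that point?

19/3

h'(w) = -2w^2 - 14w - 20 = 0 at w = -5, -2.
Since h''(w) = -4w - 14, we get h''(-5) = 6 > 0 ⇒ local minimum; h''(-2) = -6 < 0 ⇒ local maximum.
The local minimum is h(-5) = 19/3.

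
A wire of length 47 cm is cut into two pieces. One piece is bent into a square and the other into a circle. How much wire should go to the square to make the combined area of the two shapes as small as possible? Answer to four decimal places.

26.3247

Let x be the length used for the square. Square side x/4; circle radius (47−x)/(2π).
A(x) = (x/4)² + π·((47−x)/(2π))² = x²/16 + (47−x)²/(4π) for 0 ≤ x ≤ 47. A'(x) = x/8 − (47−x)/(2π) = 0 gives x = 4·47/(π+4) ≈ 26.3247.
A'' = 1/8 + 1/(2π) > 0, so this gives the minimum combined area; x ≈ 26.3247 cm to the square.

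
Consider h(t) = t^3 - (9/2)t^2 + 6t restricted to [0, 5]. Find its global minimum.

0

Differentiating, h'(t) = 3t^2 - 9t + 6; which vanishes at t = 1 and t = 2.
Evaluating at the critical points and endpoints: h(0) = 0; h(1) = 5/2; h(2) = 2; h(5) = 85/2.
So the minimum is h(0) = 0.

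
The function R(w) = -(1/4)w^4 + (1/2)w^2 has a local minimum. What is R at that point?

Critical points: R'(w) = -w^3 + w vanishes at w = -1, 0, 1.
Since R''(w) = -3w^2 + 1, we get R''(-1) = -2 < 0 ⇒ local maximum; R''(0) = 1 > 0 ⇒ local minimum; R''(1) = -2 < 0 ⇒ local maximum.
So the local minimum value is R(0) = 0.

0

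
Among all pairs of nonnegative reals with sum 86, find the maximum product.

1849

With x + y = 86, the product is P(x) = x(86 − x).
P'(x) = 86 − 2x = 0 gives x = 43; P'' = −2 < 0, so this is the maximum.
P = 43·43 = 1849.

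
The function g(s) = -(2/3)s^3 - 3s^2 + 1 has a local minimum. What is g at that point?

g'(s) = -2s^2 - 6s = 0 at s = -3, 0.
g''(s) = -4s - 6. g''(-3) = 6 > 0 ⇒ local minimum; g''(0) = -6 < 0 ⇒ local maximum.
So the local minimum value is g(-3) = -8.

-8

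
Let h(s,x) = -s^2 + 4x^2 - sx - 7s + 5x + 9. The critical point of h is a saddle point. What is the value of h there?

17

∂h/∂s = -2s - x - 7 = 0 and ∂h/∂x = -s + 8x + 5 = 0, so (s, x) = (-3, -1).
The Hessian has h_{ss} = -2, h_{xx} = 8, h_{sx} = -1, giving D = -17 < 0, so the point is a saddle point.
h(-3, -1) = 17.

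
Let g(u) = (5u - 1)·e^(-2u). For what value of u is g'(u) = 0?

Differentiating with the product rule gives g'(u) = (-10u + 7)·e^(-2u). Since e^(-2u) > 0, the only critical point is u = 7/10.
g''(7/10) has the same sign as -10 < 0, so this is a local maximum.
g(7/10) = (5/2)·e^(-7/5) ≈ 0.6165.

7/10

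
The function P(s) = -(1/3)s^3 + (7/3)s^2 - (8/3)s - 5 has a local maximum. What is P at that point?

Critical points: P'(s) = -s^2 + (14/3)s - 8/3 vanishes at s = 2/3, 4.
P''(s) = -2s + 14/3. P''(2/3) = 10/3 > 0 ⇒ local minimum; P''(4) = -10/3 < 0 ⇒ local maximum.
So the local maximum value is P(4) = 1/3.

1/3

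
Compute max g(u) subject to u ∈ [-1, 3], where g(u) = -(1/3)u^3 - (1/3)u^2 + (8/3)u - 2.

g'(u) = -u^2 - (2/3)u + 8/3, whose only zero in [-1, 3] is u = 4/3.
Evaluating at the critical points and endpoints: g(-1) = -14/3,  g(4/3) = 14/81,  g(3) = -6.
So the maximum is g(4/3) = 14/81.

14/81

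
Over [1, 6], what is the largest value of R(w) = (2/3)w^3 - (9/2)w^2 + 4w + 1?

7

R'(w) = 2w^2 - 9w + 4, whose only zero in [1, 6] is w = 4.
Candidates: R(1) = 7/6,  R(4) = -37/3,  R(6) = 7.
Hence the absolute maximum is 7 at w = 6.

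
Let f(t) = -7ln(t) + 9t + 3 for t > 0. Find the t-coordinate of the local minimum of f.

7/9

f'(t) = -7/t + 9 = 0 gives t = 7/9.
f''(t) = 7/t², which is positive for t > 0, so this is a local minimum.
f(7/9) = -7·ln(7/9) + 7 + 3 ≈ 11.7592.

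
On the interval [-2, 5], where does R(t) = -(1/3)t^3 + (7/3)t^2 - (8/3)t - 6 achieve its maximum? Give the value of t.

R'(t) = -t^2 + (14/3)t - 8/3, which vanishes at t = 2/3 and t = 4.
Candidates: R(-2) = 34/3,  R(2/3) = -554/81,  R(4) = -2/3,  R(5) = -8/3.
The maximum over the interval is 34/3, attained at t = -2.

-2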